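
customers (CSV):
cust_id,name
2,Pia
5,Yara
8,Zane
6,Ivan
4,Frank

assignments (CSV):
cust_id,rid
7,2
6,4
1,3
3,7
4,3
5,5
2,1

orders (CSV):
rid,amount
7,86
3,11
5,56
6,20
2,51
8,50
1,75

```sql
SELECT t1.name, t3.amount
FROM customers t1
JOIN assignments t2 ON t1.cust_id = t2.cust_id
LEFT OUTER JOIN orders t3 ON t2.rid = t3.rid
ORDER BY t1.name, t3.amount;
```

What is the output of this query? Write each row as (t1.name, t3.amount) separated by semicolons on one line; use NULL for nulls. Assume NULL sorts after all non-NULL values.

(Frank, 11); (Ivan, NULL); (Pia, 75); (Yara, 56)

Joins associate left-to-right: customers INNER JOIN assignments on cust_id gives 4 intermediate row(s).
Then LEFT JOIN `orders t3` on rid: each of those 4 rows is kept; rows whose t2.rid has no match in t3 get NULL for t3's columns.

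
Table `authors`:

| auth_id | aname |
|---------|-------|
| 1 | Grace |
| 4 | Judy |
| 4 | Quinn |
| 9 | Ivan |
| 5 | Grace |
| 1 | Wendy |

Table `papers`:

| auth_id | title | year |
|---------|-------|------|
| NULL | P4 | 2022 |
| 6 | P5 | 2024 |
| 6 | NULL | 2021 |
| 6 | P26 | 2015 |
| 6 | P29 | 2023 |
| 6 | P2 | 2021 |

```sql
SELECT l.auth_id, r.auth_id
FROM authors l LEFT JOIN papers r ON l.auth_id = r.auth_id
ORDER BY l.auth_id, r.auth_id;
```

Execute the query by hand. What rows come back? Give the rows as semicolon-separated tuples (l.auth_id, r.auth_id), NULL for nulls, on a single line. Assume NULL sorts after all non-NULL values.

LEFT JOIN keeps every row from `authors`; unmatched rows get NULL for `papers`'s columns.
Matching on l.auth_id = r.auth_id. A NULL in a compared column never satisfies the condition.
Matched pairs: 0; unmatched l rows kept: 6.

(1, NULL); (1, NULL); (4, NULL); (4, NULL); (5, NULL); (9, NULL)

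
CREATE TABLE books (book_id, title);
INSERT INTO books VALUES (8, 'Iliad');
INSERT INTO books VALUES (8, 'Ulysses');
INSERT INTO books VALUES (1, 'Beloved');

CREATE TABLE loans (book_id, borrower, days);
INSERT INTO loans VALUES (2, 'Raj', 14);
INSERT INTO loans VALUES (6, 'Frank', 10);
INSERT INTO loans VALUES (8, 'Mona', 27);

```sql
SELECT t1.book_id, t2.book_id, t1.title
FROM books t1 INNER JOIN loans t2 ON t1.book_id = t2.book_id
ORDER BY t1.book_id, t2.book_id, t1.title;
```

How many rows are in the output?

INNER JOIN keeps only pairs where the ON condition holds.
Matching on t1.book_id = t2.book_id.
Matched pairs: 2.
Total: 2 rows.

2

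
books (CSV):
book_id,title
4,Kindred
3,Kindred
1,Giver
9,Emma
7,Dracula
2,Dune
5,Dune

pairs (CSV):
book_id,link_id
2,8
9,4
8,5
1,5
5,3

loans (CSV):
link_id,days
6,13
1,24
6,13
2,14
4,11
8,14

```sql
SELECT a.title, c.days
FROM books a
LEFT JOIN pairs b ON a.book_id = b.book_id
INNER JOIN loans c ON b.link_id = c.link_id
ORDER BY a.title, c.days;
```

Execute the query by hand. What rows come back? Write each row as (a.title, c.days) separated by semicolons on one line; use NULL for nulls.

Evaluate left to right. First `books a LEFT JOIN pairs b` on book_id: 7 row(s).
Then INNER JOIN `loans c` on link_id: keep only rows whose b.link_id appears in c.

(Dune, 14); (Emma, 11)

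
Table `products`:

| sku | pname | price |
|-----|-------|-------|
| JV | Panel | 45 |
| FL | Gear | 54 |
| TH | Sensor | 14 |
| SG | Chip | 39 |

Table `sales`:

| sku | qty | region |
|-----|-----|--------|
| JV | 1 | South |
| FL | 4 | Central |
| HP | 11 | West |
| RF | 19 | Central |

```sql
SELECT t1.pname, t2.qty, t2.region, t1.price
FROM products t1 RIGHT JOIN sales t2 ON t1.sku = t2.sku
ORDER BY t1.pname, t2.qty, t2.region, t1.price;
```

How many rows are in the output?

4

RIGHT JOIN keeps every row from `sales`; unmatched rows get NULL for `products`'s columns.
Matching on t1.sku = t2.sku.
Matched pairs: 2; unmatched t2 rows kept: 2.
Total: 2 matched + 2 padded = 4 rows.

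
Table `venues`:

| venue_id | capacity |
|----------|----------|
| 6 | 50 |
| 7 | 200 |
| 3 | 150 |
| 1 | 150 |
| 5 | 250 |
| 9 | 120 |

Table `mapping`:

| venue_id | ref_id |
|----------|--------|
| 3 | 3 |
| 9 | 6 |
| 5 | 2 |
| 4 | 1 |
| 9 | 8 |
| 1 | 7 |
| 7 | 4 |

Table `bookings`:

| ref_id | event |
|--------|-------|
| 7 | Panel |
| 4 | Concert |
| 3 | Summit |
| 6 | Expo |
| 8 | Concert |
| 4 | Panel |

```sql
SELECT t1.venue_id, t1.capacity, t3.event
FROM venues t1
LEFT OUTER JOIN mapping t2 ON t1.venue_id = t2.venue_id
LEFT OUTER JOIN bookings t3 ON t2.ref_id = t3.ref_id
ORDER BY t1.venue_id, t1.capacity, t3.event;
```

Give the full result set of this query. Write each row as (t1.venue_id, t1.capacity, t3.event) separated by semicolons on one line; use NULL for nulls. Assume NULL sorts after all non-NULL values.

(1, 150, Panel); (3, 150, Summit); (5, 250, NULL); (6, 50, NULL); (7, 200, Concert); (7, 200, Panel); (9, 120, Concert); (9, 120, Expo)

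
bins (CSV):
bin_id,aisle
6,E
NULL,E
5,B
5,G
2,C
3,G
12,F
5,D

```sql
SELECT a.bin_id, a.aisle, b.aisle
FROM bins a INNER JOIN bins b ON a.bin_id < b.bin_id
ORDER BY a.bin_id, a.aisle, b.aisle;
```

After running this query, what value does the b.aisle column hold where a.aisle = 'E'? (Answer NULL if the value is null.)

INNER JOIN keeps only pairs where the ON condition holds.
Matching on a.bin_id < b.bin_id. A NULL in a compared column never satisfies the condition.
- a row (bin_id=6): matches 1 b row(s) → 1 output row(s).
- a row (bin_id=NULL): no match → dropped.
- a row (bin_id=5): matches 2 b row(s) → 2 output row(s).
- a row (bin_id=5): matches 2 b row(s) → 2 output row(s).
- a row (bin_id=2): matches 6 b row(s) → 6 output row(s).
- a row (bin_id=3): matches 5 b row(s) → 5 output row(s).
- a row (bin_id=12): no match → dropped.
- a row (bin_id=5): matches 2 b row(s) → 2 output row(s).

F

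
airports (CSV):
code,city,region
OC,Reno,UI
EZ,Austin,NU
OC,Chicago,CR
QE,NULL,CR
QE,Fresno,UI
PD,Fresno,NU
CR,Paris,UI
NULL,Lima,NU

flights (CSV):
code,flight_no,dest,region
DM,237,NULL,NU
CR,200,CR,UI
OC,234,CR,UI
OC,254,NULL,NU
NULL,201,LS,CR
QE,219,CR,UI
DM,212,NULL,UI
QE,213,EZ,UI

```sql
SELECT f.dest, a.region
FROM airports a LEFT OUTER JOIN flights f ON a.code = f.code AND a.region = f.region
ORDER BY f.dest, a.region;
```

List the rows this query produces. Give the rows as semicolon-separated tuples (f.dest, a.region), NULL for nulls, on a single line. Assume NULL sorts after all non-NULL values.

(CR, UI); (CR, UI); (CR, UI); (EZ, UI); (NULL, CR); (NULL, CR); (NULL, NU); (NULL, NU); (NULL, NU)

LEFT JOIN keeps every row from `airports`; unmatched rows get NULL for `flights`'s columns.
Matching on a.code = f.code AND a.region = f.region. A NULL in a compared column never satisfies the condition.
- a row (code=OC, region=UI): matches 1 f row(s) → 1 output row(s).
- a row (code=EZ, region=NU): no match → kept, f columns NULL.
- a row (code=OC, region=CR): no match → kept, f columns NULL.
- a row (code=QE, region=CR): no match → kept, f columns NULL.
- a row (code=QE, region=UI): matches 2 f row(s) → 2 output row(s).
- a row (code=PD, region=NU): no match → kept, f columns NULL.
- a row (code=CR, region=UI): matches 1 f row(s) → 1 output row(s).
- a row (code=NULL, region=NU): no match → kept, f columns NULL.
After projecting and ordering:
f.dest | a.region
CR | UI
CR | UI
CR | UI
EZ | UI
NULL | CR
NULL | CR
NULL | NU
NULL | NU
NULL | NU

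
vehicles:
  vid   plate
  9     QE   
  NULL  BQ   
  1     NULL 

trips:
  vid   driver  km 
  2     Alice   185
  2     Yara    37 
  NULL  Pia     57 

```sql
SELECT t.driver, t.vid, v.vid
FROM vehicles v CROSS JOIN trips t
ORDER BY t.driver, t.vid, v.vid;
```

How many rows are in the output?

9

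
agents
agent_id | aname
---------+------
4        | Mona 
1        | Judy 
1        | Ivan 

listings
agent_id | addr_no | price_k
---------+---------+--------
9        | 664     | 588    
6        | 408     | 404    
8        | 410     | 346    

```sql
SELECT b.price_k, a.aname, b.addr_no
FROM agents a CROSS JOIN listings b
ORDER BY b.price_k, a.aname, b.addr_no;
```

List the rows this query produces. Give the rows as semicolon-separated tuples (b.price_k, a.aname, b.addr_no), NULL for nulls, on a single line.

(346, Ivan, 410); (346, Judy, 410); (346, Mona, 410); (404, Ivan, 408); (404, Judy, 408); (404, Mona, 408); (588, Ivan, 664); (588, Judy, 664); (588, Mona, 664)

CROSS JOIN pairs every row of `agents` with every row of `listings`: 3 × 3 = 9 rows.
After projecting and ordering:
b.price_k | a.aname | b.addr_no
346 | Ivan | 410
346 | Judy | 410
346 | Mona | 410
404 | Ivan | 408
404 | Judy | 408
404 | Mona | 408
588 | Ivan | 664
588 | Judy | 664
588 | Mona | 664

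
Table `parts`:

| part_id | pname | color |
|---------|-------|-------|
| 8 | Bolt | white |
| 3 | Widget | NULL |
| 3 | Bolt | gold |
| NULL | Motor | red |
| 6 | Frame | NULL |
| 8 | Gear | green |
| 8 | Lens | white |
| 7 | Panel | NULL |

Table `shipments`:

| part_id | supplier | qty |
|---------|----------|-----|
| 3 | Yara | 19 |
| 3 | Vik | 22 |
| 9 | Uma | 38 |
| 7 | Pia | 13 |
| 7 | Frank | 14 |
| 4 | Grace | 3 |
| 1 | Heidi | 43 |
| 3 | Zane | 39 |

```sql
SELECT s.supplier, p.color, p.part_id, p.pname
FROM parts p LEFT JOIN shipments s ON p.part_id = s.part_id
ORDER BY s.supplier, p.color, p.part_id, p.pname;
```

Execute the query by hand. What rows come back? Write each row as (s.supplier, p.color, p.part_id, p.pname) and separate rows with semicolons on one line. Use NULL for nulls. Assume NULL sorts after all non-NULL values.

LEFT JOIN keeps every row from `parts`; unmatched rows get NULL for `shipments`'s columns.
Matching on p.part_id = s.part_id. A NULL in a compared column never satisfies the condition.
Matched pairs: 8; unmatched p rows kept: 5.

(Frank, NULL, 7, Panel); (Pia, NULL, 7, Panel); (Vik, gold, 3, Bolt); (Vik, NULL, 3, Widget); (Yara, gold, 3, Bolt); (Yara, NULL, 3, Widget); (Zane, gold, 3, Bolt); (Zane, NULL, 3, Widget); (NULL, green, 8, Gear); (NULL, red, NULL, Motor); (NULL, white, 8, Bolt); (NULL, white, 8, Lens); (NULL, NULL, 6, Frame)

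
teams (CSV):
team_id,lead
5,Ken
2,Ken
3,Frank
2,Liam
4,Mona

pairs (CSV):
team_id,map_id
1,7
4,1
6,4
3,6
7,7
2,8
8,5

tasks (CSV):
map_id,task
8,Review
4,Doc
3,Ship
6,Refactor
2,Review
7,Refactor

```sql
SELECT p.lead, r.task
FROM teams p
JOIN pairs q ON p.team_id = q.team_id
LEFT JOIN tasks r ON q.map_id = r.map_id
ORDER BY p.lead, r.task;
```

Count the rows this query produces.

4

Evaluate left to right. First `teams p INNER JOIN pairs q` on team_id: 4 row(s).
Then LEFT JOIN `tasks r` on map_id: each of those 4 rows is kept; rows whose q.map_id has no match in r get NULL for r's columns.
Result: 4 row(s).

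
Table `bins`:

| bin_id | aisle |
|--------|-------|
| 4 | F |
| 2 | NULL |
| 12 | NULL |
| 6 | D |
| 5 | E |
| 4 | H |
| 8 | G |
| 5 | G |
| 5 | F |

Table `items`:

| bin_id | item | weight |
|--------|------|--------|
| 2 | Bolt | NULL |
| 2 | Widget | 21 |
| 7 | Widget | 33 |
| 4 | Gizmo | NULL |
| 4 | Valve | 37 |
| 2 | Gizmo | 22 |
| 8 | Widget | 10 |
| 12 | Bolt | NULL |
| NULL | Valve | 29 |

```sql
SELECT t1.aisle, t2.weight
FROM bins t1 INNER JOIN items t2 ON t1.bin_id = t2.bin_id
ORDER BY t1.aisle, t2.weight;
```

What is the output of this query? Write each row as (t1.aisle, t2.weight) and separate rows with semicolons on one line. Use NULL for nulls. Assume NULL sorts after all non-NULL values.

(F, 37); (F, NULL); (G, 10); (H, 37); (H, NULL); (NULL, 21); (NULL, 22); (NULL, NULL); (NULL, NULL)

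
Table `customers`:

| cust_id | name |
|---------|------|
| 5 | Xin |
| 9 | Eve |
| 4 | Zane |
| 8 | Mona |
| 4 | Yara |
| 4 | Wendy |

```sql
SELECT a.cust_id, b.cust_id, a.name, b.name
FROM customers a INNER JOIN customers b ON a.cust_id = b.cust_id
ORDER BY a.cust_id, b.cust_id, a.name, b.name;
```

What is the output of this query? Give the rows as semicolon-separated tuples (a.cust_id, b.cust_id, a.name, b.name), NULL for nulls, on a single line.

INNER JOIN keeps only pairs where the ON condition holds.
Matching on a.cust_id = b.cust_id.
- a (cust_id=5) pairs with 1 row(s) of b.
- a (cust_id=9) pairs with 1 row(s) of b.
- a (cust_id=4) pairs with 3 row(s) of b.
- a (cust_id=8) pairs with 1 row(s) of b.
- a (cust_id=4) pairs with 3 row(s) of b.
- a (cust_id=4) pairs with 3 row(s) of b.

(4, 4, Wendy, Wendy); (4, 4, Wendy, Yara); (4, 4, Wendy, Zane); (4, 4, Yara, Wendy); (4, 4, Yara, Yara); (4, 4, Yara, Zane); (4, 4, Zane, Wendy); (4, 4, Zane, Yara); (4, 4, Zane, Zane); (5, 5, Xin, Xin); (8, 8, Mona, Mona); (9, 9, Eve, Eve)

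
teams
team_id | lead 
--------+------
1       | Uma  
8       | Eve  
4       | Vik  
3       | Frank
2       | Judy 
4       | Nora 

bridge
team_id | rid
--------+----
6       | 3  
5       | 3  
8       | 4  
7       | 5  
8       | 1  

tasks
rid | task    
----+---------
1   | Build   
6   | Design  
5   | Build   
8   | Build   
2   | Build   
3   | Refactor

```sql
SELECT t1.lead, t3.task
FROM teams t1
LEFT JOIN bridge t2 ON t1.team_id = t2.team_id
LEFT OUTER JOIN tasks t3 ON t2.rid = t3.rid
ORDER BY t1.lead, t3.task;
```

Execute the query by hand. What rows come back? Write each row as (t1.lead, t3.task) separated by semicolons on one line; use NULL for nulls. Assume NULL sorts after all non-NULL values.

(Eve, Build); (Eve, NULL); (Frank, NULL); (Judy, NULL); (Nora, NULL); (Uma, NULL); (Vik, NULL)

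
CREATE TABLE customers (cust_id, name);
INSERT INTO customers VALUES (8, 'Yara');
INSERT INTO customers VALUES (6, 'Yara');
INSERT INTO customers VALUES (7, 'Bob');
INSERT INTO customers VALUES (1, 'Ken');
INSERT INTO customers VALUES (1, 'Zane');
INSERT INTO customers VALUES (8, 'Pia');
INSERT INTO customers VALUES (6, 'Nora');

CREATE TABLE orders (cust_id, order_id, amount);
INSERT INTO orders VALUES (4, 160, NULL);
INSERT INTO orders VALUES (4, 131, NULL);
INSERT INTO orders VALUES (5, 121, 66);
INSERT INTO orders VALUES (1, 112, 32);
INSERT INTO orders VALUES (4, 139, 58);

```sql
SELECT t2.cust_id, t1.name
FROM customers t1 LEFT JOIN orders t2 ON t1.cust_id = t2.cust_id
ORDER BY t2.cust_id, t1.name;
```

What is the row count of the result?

LEFT JOIN keeps every row from `customers`; unmatched rows get NULL for `orders`'s columns.
Matching on t1.cust_id = t2.cust_id.
- t1 row (cust_id=8): no match → kept, t2 columns NULL.
- t1 row (cust_id=6): no match → kept, t2 columns NULL.
- t1 row (cust_id=7): no match → kept, t2 columns NULL.
- t1 row (cust_id=1): matches 1 t2 row(s) → 1 output row(s).
- t1 row (cust_id=1): matches 1 t2 row(s) → 1 output row(s).
- t1 row (cust_id=8): no match → kept, t2 columns NULL.
- t1 row (cust_id=6): no match → kept, t2 columns NULL.
Total: 2 matched + 5 padded = 7 rows.

7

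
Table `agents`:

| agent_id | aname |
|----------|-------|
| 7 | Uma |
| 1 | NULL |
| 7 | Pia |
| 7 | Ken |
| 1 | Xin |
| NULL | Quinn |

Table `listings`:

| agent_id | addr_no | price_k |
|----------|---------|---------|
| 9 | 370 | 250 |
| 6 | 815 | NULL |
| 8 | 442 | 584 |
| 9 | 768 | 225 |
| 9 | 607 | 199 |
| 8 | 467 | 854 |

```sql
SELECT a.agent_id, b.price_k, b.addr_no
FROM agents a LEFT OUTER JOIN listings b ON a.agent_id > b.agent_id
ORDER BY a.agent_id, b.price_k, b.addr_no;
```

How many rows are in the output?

LEFT JOIN keeps every row from `agents`; unmatched rows get NULL for `listings`'s columns.
Matching on a.agent_id > b.agent_id. A NULL in a compared column never satisfies the condition.
- a (agent_id=7) pairs with 1 row(s) of b.
- a (agent_id=1) has no partner → padded with NULL.
- a (agent_id=7) pairs with 1 row(s) of b.
- a (agent_id=7) pairs with 1 row(s) of b.
- a (agent_id=1) has no partner → padded with NULL.
- a (agent_id=NULL) has no partner → padded with NULL.
Total: 3 matched + 3 padded = 6 rows.

6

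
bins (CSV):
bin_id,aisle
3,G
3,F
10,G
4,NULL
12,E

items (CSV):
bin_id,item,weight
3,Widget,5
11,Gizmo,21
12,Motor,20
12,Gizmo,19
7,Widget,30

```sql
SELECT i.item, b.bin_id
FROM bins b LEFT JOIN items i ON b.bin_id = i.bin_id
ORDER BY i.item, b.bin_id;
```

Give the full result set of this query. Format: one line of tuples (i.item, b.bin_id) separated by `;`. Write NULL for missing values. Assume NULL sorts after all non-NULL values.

LEFT JOIN keeps every row from `bins`; unmatched rows get NULL for `items`'s columns.
Matching on b.bin_id = i.bin_id.
- b[0] bin_id=3 → 1 match(es) in i → 1 row(s).
- b[1] bin_id=3 → 1 match(es) in i → 1 row(s).
- b[2] bin_id=10 → no match; kept with NULLs on the i side.
- b[3] bin_id=4 → no match; kept with NULLs on the i side.
- b[4] bin_id=12 → 2 match(es) in i → 2 row(s).
After projecting and ordering:
i.item | b.bin_id
Gizmo | 12
Motor | 12
Widget | 3
Widget | 3
NULL | 4
NULL | 10

(Gizmo, 12); (Motor, 12); (Widget, 3); (Widget, 3); (NULL, 4); (NULL, 10)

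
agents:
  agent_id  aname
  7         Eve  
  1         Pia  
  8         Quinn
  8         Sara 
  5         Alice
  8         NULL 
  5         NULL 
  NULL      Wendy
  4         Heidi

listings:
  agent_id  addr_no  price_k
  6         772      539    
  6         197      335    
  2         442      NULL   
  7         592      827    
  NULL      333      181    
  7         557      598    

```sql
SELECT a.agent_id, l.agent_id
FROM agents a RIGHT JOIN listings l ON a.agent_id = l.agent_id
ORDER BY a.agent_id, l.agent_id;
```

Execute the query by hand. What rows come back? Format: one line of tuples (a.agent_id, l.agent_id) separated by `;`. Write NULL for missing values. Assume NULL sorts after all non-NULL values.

(7, 7); (7, 7); (NULL, 2); (NULL, 6); (NULL, 6); (NULL, NULL)

RIGHT JOIN keeps every row from `listings`; unmatched rows get NULL for `agents`'s columns.
Matching on a.agent_id = l.agent_id. A NULL in a compared column never satisfies the condition.
- a (agent_id=7) pairs with 2 row(s) of l.
- a (agent_id=1) has no partner in l.
- a (agent_id=8) has no partner in l.
- a (agent_id=8) has no partner in l.
- a (agent_id=5) has no partner in l.
- a (agent_id=8) has no partner in l.
- a (agent_id=5) has no partner in l.
- a (agent_id=NULL) has no partner in l.
- a (agent_id=4) has no partner in l.
- 4 row(s) from l found no a partner → padded with NULL.
After projecting and ordering:
a.agent_id | l.agent_id
7 | 7
7 | 7
NULL | 2
NULL | 6
NULL | 6
NULL | NULL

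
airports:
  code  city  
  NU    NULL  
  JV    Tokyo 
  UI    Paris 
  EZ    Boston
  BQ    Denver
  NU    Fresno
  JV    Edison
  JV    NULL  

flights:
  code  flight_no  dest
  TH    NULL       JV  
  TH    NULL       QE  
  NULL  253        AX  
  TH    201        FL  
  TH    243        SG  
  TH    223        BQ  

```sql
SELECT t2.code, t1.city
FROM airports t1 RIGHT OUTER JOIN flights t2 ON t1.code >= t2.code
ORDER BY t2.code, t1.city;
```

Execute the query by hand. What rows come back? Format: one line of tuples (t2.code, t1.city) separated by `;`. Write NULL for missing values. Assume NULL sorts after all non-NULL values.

(TH, Paris); (TH, Paris); (TH, Paris); (TH, Paris); (TH, Paris); (NULL, NULL)

RIGHT JOIN keeps every row from `flights`; unmatched rows get NULL for `airports`'s columns.
Matching on t1.code >= t2.code. A NULL in a compared column never satisfies the condition.
Matched pairs: 5; unmatched t2 rows kept: 1.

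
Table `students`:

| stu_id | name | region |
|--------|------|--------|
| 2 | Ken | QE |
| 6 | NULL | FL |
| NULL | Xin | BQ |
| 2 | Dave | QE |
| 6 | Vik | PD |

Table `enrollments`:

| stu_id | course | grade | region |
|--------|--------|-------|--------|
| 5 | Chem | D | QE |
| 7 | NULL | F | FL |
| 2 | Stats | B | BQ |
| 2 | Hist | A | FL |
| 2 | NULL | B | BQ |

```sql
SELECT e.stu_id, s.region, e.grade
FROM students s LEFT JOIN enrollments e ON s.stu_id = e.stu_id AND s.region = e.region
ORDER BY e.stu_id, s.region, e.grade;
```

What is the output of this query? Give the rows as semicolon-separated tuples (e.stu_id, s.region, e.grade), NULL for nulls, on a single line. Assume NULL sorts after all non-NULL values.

(NULL, BQ, NULL); (NULL, FL, NULL); (NULL, PD, NULL); (NULL, QE, NULL); (NULL, QE, NULL)

LEFT JOIN keeps every row from `students`; unmatched rows get NULL for `enrollments`'s columns.
Matching on s.stu_id = e.stu_id AND s.region = e.region. A NULL in a compared column never satisfies the condition.
Matched pairs: 0; unmatched s rows kept: 5.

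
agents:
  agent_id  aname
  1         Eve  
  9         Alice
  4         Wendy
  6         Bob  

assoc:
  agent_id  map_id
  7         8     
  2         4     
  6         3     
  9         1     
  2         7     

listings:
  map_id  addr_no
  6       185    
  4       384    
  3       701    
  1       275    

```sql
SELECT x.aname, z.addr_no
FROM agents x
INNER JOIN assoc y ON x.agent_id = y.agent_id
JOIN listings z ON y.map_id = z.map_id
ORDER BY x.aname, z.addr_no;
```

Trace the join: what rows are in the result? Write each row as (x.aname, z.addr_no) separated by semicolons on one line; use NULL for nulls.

(Alice, 275); (Bob, 701)

Joins associate left-to-right: agents INNER JOIN assoc on agent_id gives 2 intermediate row(s).
Then INNER JOIN `listings z` on map_id: keep only rows whose y.map_id appears in z.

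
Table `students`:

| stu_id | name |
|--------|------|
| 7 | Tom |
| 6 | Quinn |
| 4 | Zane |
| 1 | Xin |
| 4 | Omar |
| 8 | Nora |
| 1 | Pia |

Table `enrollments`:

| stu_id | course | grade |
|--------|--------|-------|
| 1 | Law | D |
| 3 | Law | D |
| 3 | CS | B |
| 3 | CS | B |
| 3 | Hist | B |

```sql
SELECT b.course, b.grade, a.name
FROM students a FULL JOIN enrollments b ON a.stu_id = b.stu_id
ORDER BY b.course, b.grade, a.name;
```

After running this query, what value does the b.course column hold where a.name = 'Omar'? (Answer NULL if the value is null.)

FULL OUTER JOIN keeps every row from both sides; unmatched rows get NULL for the other side's columns.
Matching on a.stu_id = b.stu_id.
- a row (stu_id=7): no match → kept, b columns NULL.
- a row (stu_id=6): no match → kept, b columns NULL.
- a row (stu_id=4): no match → kept, b columns NULL.
- a row (stu_id=1): matches 1 b row(s) → 1 output row(s).
- a row (stu_id=4): no match → kept, b columns NULL.
- a row (stu_id=8): no match → kept, b columns NULL.
- a row (stu_id=1): matches 1 b row(s) → 1 output row(s).
- plus 4 unmatched b row(s), each kept with NULL a columns.

NULL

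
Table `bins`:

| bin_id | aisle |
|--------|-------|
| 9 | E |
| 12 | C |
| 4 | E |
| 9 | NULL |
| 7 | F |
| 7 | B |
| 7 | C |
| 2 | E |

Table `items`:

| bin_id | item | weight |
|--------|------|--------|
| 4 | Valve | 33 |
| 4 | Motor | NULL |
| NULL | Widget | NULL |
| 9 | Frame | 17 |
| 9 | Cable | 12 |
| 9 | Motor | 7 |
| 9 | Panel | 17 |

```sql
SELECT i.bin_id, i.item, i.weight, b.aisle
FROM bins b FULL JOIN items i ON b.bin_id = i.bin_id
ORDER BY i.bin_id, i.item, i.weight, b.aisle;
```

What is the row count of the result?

16

FULL OUTER JOIN keeps every row from both sides; unmatched rows get NULL for the other side's columns.
Matching on b.bin_id = i.bin_id. A NULL in a compared column never satisfies the condition.
- b[0] bin_id=9 → 4 match(es) in i → 4 row(s).
- b[1] bin_id=12 → no match; kept with NULLs on the i side.
- b[2] bin_id=4 → 2 match(es) in i → 2 row(s).
- b[3] bin_id=9 → 4 match(es) in i → 4 row(s).
- b[4] bin_id=7 → no match; kept with NULLs on the i side.
- b[5] bin_id=7 → no match; kept with NULLs on the i side.
- b[6] bin_id=7 → no match; kept with NULLs on the i side.
- b[7] bin_id=2 → no match; kept with NULLs on the i side.
- 1 row(s) from i found no b partner → padded with NULL.
Total: 10 matched + 6 padded = 16 rows.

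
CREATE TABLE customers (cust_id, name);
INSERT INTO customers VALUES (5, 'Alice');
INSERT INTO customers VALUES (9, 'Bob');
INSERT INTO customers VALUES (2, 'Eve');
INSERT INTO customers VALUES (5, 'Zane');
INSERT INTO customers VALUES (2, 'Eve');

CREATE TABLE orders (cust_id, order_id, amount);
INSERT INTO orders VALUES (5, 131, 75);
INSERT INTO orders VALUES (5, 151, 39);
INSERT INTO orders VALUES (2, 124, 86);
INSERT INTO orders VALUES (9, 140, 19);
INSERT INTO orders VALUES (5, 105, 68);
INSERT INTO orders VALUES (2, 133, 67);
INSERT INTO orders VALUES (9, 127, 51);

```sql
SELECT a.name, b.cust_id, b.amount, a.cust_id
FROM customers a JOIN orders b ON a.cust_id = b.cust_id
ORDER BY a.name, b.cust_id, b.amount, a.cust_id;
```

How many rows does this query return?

INNER JOIN keeps only pairs where the ON condition holds.
Matching on a.cust_id = b.cust_id.
Matched pairs: 12.
Total: 12 rows.

12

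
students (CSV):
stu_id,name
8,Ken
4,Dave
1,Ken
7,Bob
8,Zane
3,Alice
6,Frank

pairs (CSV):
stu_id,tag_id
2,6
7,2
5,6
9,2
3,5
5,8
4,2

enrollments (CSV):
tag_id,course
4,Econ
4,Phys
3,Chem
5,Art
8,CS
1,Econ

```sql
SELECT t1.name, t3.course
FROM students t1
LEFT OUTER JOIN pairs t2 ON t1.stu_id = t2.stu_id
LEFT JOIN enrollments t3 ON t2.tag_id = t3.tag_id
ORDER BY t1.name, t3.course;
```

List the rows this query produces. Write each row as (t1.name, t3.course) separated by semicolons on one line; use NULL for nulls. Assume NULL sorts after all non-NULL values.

(Alice, Art); (Bob, NULL); (Dave, NULL); (Frank, NULL); (Ken, NULL); (Ken, NULL); (Zane, NULL)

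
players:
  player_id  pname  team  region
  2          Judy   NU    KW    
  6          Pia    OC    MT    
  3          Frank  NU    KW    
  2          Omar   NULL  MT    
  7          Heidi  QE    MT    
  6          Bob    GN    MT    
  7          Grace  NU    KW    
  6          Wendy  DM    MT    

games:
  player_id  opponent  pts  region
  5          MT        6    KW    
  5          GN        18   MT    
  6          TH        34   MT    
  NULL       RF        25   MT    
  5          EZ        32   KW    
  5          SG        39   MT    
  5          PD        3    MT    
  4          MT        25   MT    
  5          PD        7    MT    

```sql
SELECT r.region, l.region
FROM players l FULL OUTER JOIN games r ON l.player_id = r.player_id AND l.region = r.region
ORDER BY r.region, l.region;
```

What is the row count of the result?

FULL OUTER JOIN keeps every row from both sides; unmatched rows get NULL for the other side's columns.
Matching on l.player_id = r.player_id AND l.region = r.region. A NULL in a compared column never satisfies the condition.
- l[0] player_id=2, region=KW → no match; kept with NULLs on the r side.
- l[1] player_id=6, region=MT → 1 match(es) in r → 1 row(s).
- l[2] player_id=3, region=KW → no match; kept with NULLs on the r side.
- l[3] player_id=2, region=MT → no match; kept with NULLs on the r side.
- l[4] player_id=7, region=MT → no match; kept with NULLs on the r side.
- l[5] player_id=6, region=MT → 1 match(es) in r → 1 row(s).
- l[6] player_id=7, region=KW → no match; kept with NULLs on the r side.
- l[7] player_id=6, region=MT → 1 match(es) in r → 1 row(s).
- 8 row(s) from r found no l partner → padded with NULL.
Total: 3 matched + 13 padded = 16 rows.

16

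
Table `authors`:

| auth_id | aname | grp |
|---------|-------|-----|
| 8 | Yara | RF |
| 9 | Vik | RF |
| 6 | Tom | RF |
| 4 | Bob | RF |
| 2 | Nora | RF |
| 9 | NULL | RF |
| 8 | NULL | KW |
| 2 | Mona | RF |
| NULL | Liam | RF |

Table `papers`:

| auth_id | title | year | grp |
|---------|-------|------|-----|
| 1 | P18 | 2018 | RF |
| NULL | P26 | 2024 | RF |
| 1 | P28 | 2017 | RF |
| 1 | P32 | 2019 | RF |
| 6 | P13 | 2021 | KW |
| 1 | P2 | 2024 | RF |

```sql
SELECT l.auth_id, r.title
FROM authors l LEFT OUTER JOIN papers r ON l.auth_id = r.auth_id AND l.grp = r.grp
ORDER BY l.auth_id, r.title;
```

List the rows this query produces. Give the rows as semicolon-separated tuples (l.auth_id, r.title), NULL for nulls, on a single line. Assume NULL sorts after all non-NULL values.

LEFT JOIN keeps every row from `authors`; unmatched rows get NULL for `papers`'s columns.
Matching on l.auth_id = r.auth_id AND l.grp = r.grp. A NULL in a compared column never satisfies the condition.
- l row (auth_id=8, grp=RF): no match → kept, r columns NULL.
- l row (auth_id=9, grp=RF): no match → kept, r columns NULL.
- l row (auth_id=6, grp=RF): no match → kept, r columns NULL.
- l row (auth_id=4, grp=RF): no match → kept, r columns NULL.
- l row (auth_id=2, grp=RF): no match → kept, r columns NULL.
- l row (auth_id=9, grp=RF): no match → kept, r columns NULL.
- l row (auth_id=8, grp=KW): no match → kept, r columns NULL.
- l row (auth_id=2, grp=RF): no match → kept, r columns NULL.
- l row (auth_id=NULL, grp=RF): no match → kept, r columns NULL.
After projecting and ordering:
l.auth_id | r.title
2 | NULL
2 | NULL
4 | NULL
6 | NULL
8 | NULL
8 | NULL
9 | NULL
9 | NULL
NULL | NULL

(2, NULL); (2, NULL); (4, NULL); (6, NULL); (8, NULL); (8, NULL); (9, NULL); (9, NULL); (NULL, NULL)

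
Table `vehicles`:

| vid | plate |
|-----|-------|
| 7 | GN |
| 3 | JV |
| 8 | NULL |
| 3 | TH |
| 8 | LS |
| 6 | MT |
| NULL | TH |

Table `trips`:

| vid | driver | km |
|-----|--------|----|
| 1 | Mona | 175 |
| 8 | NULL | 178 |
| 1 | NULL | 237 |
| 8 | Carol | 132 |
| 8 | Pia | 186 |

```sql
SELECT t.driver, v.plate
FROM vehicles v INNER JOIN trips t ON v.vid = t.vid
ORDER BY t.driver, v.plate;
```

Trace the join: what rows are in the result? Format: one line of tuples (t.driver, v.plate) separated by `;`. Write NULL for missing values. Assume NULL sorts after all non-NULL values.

(Carol, LS); (Carol, NULL); (Pia, LS); (Pia, NULL); (NULL, LS); (NULL, NULL)

INNER JOIN keeps only pairs where the ON condition holds.
Matching on v.vid = t.vid. A NULL in a compared column never satisfies the condition.
Matched pairs: 6.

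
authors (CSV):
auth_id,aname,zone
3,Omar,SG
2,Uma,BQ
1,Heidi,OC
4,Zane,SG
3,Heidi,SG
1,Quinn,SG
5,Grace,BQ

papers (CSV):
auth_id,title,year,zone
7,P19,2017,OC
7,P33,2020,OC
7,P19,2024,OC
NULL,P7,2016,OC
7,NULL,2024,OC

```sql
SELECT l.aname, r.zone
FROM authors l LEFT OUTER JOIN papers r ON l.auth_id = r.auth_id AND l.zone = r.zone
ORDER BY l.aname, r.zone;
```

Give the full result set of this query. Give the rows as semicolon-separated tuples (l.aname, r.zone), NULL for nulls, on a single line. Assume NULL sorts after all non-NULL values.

LEFT JOIN keeps every row from `authors`; unmatched rows get NULL for `papers`'s columns.
Matching on l.auth_id = r.auth_id AND l.zone = r.zone. A NULL in a compared column never satisfies the condition.
- l (auth_id=3, zone=SG) has no partner → padded with NULL.
- l (auth_id=2, zone=BQ) has no partner → padded with NULL.
- l (auth_id=1, zone=OC) has no partner → padded with NULL.
- l (auth_id=4, zone=SG) has no partner → padded with NULL.
- l (auth_id=3, zone=SG) has no partner → padded with NULL.
- l (auth_id=1, zone=SG) has no partner → padded with NULL.
- l (auth_id=5, zone=BQ) has no partner → padded with NULL.
After projecting and ordering:
l.aname | r.zone
Grace | NULL
Heidi | NULL
Heidi | NULL
Omar | NULL
Quinn | NULL
Uma | NULL
Zane | NULL

(Grace, NULL); (Heidi, NULL); (Heidi, NULL); (Omar, NULL); (Quinn, NULL); (Uma, NULL); (Zane, NULL)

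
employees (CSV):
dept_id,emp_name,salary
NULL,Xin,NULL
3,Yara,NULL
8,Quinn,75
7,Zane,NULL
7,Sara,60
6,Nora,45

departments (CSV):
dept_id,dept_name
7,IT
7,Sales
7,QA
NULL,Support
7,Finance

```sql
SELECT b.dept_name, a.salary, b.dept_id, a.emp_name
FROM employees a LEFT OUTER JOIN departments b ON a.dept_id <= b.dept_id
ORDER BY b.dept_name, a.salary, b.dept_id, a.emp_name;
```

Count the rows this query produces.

18

LEFT JOIN keeps every row from `employees`; unmatched rows get NULL for `departments`'s columns.
Matching on a.dept_id <= b.dept_id. A NULL in a compared column never satisfies the condition.
- dept_id=NULL: no b row matches, row kept with b columns NULL.
- dept_id=3: 4 matching b row(s), so 4 row(s) emitted.
- dept_id=8: no b row matches, row kept with b columns NULL.
- dept_id=7: 4 matching b row(s), so 4 row(s) emitted.
- dept_id=7: 4 matching b row(s), so 4 row(s) emitted.
- dept_id=6: 4 matching b row(s), so 4 row(s) emitted.
Total: 16 matched + 2 padded = 18 rows.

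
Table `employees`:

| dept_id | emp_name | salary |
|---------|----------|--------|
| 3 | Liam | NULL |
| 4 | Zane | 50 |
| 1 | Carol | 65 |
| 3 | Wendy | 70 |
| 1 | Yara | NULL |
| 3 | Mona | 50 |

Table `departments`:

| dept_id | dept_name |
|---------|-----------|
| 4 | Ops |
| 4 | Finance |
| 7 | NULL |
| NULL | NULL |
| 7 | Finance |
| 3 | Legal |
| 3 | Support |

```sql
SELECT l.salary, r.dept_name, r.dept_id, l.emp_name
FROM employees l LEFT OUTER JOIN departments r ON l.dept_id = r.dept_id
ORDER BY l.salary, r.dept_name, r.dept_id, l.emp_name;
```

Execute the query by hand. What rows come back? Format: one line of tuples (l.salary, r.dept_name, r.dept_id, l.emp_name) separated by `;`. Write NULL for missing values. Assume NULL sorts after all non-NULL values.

(50, Finance, 4, Zane); (50, Legal, 3, Mona); (50, Ops, 4, Zane); (50, Support, 3, Mona); (65, NULL, NULL, Carol); (70, Legal, 3, Wendy); (70, Support, 3, Wendy); (NULL, Legal, 3, Liam); (NULL, Support, 3, Liam); (NULL, NULL, NULL, Yara)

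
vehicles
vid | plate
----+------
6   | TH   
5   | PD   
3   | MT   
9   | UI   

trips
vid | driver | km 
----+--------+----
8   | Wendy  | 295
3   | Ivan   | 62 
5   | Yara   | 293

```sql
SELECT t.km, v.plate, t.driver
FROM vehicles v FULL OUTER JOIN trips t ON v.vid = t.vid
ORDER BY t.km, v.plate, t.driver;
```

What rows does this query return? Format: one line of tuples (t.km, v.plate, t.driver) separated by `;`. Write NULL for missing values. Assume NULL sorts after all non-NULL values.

FULL OUTER JOIN keeps every row from both sides; unmatched rows get NULL for the other side's columns.
Matching on v.vid = t.vid.
Matched pairs: 2; unmatched v rows kept: 2; unmatched t rows kept: 1.

(62, MT, Ivan); (293, PD, Yara); (295, NULL, Wendy); (NULL, TH, NULL); (NULL, UI, NULL)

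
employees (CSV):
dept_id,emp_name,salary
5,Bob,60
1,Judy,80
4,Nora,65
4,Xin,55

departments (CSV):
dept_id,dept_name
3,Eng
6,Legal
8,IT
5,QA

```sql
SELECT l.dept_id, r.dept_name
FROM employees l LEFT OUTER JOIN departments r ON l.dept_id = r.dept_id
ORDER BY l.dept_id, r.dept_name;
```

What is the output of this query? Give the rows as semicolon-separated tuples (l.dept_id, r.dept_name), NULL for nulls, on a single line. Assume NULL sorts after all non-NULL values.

(1, NULL); (4, NULL); (4, NULL); (5, QA)

LEFT JOIN keeps every row from `employees`; unmatched rows get NULL for `departments`'s columns.
Matching on l.dept_id = r.dept_id.
- l (dept_id=5) pairs with 1 row(s) of r.
- l (dept_id=1) has no partner → padded with NULL.
- l (dept_id=4) has no partner → padded with NULL.
- l (dept_id=4) has no partner → padded with NULL.
After projecting and ordering:
l.dept_id | r.dept_name
1 | NULL
4 | NULL
4 | NULL
5 | QA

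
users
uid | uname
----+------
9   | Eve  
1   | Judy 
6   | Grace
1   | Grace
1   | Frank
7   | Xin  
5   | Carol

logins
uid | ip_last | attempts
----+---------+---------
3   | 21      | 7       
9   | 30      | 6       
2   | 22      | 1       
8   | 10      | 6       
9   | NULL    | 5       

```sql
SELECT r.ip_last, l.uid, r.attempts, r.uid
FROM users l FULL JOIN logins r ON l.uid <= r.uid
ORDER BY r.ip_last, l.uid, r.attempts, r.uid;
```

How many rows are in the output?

FULL OUTER JOIN keeps every row from both sides; unmatched rows get NULL for the other side's columns.
Matching on l.uid <= r.uid.
Matched pairs: 26; unmatched l rows kept: 0; unmatched r rows kept: 0.
Total: 26 rows.

26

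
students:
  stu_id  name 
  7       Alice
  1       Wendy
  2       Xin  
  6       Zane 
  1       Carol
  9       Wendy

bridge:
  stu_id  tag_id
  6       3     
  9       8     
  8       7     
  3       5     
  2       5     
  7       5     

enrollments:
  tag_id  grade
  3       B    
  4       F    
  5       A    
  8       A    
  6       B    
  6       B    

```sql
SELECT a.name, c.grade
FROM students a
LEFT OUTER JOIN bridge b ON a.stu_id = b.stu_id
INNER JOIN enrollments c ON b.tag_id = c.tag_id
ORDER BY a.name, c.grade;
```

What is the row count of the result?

Joins associate left-to-right: students LEFT JOIN bridge on stu_id gives 6 intermediate row(s).
Then INNER JOIN `enrollments c` on tag_id: keep only rows whose b.tag_id appears in c.
Result: 4 row(s).

4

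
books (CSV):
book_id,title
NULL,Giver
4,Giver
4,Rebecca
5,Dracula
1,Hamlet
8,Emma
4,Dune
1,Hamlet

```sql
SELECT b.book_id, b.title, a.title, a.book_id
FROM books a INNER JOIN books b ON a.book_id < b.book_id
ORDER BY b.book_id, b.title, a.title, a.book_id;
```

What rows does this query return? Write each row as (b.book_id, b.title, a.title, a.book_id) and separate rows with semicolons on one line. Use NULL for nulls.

(4, Dune, Hamlet, 1); (4, Dune, Hamlet, 1); (4, Giver, Hamlet, 1); (4, Giver, Hamlet, 1); (4, Rebecca, Hamlet, 1); (4, Rebecca, Hamlet, 1); (5, Dracula, Dune, 4); (5, Dracula, Giver, 4); (5, Dracula, Hamlet, 1); (5, Dracula, Hamlet, 1); (5, Dracula, Rebecca, 4); (8, Emma, Dracula, 5); (8, Emma, Dune, 4); (8, Emma, Giver, 4); (8, Emma, Hamlet, 1); (8, Emma, Hamlet, 1); (8, Emma, Rebecca, 4)

INNER JOIN keeps only pairs where the ON condition holds.
Matching on a.book_id < b.book_id. A NULL in a compared column never satisfies the condition.
Matched pairs: 17.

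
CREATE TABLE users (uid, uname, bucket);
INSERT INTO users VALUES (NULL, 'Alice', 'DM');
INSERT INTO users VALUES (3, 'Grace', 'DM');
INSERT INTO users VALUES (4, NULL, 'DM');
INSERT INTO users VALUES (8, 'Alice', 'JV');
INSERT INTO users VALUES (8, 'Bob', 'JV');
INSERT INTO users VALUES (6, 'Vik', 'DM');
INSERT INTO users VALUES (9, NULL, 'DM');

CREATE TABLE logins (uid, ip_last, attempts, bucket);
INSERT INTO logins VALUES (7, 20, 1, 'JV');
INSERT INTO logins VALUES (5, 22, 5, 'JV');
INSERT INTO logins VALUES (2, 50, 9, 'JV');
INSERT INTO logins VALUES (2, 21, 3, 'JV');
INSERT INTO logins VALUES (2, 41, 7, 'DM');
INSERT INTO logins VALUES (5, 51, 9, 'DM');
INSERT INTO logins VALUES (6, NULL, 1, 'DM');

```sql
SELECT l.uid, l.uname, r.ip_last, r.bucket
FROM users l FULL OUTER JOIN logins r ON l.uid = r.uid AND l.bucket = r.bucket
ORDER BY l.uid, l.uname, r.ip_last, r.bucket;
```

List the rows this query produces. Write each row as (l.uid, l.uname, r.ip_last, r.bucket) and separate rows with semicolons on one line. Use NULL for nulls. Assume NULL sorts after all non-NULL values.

(3, Grace, NULL, NULL); (4, NULL, NULL, NULL); (6, Vik, NULL, DM); (8, Alice, NULL, NULL); (8, Bob, NULL, NULL); (9, NULL, NULL, NULL); (NULL, Alice, NULL, NULL); (NULL, NULL, 20, JV); (NULL, NULL, 21, JV); (NULL, NULL, 22, JV); (NULL, NULL, 41, DM); (NULL, NULL, 50, JV); (NULL, NULL, 51, DM)

FULL OUTER JOIN keeps every row from both sides; unmatched rows get NULL for the other side's columns.
Matching on l.uid = r.uid AND l.bucket = r.bucket. A NULL in a compared column never satisfies the condition.
- l[0] uid=NULL, bucket=DM → no match; kept with NULLs on the r side.
- l[1] uid=3, bucket=DM → no match; kept with NULLs on the r side.
- l[2] uid=4, bucket=DM → no match; kept with NULLs on the r side.
- l[3] uid=8, bucket=JV → no match; kept with NULLs on the r side.
- l[4] uid=8, bucket=JV → no match; kept with NULLs on the r side.
- l[5] uid=6, bucket=DM → 1 match(es) in r → 1 row(s).
- l[6] uid=9, bucket=DM → no match; kept with NULLs on the r side.
- plus 6 unmatched r row(s), each kept with NULL l columns.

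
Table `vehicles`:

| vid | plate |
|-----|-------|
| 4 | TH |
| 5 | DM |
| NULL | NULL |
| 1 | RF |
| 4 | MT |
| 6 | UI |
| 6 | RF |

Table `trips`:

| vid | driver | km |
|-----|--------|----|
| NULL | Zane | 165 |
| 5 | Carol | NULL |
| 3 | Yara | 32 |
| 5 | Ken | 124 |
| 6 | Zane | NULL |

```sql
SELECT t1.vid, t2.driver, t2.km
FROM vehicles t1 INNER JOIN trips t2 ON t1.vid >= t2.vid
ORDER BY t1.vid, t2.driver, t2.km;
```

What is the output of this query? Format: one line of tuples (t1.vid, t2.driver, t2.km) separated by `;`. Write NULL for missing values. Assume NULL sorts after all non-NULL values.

INNER JOIN keeps only pairs where the ON condition holds.
Matching on t1.vid >= t2.vid. A NULL in a compared column never satisfies the condition.
Matched pairs: 13.

(4, Yara, 32); (4, Yara, 32); (5, Carol, NULL); (5, Ken, 124); (5, Yara, 32); (6, Carol, NULL); (6, Carol, NULL); (6, Ken, 124); (6, Ken, 124); (6, Yara, 32); (6, Yara, 32); (6, Zane, NULL); (6, Zane, NULL)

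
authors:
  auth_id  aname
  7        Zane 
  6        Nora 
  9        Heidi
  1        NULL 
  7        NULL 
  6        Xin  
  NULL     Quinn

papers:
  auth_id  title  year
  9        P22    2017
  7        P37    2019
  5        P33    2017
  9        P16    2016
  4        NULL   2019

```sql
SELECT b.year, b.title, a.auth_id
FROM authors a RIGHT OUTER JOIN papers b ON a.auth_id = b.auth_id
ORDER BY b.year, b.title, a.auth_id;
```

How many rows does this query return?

RIGHT JOIN keeps every row from `papers`; unmatched rows get NULL for `authors`'s columns.
Matching on a.auth_id = b.auth_id. A NULL in a compared column never satisfies the condition.
- auth_id=7: 1 matching b row(s), so 1 row(s) emitted.
- auth_id=6: no matching b row.
- auth_id=9: 2 matching b row(s), so 2 row(s) emitted.
- auth_id=1: no matching b row.
- auth_id=7: 1 matching b row(s), so 1 row(s) emitted.
- auth_id=6: no matching b row.
- auth_id=NULL: no matching b row.
- 2 row(s) from b found no a partner → padded with NULL.
Total: 4 matched + 2 padded = 6 rows.

6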